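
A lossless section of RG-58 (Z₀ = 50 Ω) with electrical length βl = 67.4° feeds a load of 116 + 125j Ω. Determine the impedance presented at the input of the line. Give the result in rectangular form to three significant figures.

tan(βl) = tan(67.4°) = 2.4
Z_in = Z_0·(Z_L + jZ_0·tanβl)/(Z_0 + jZ_L·tanβl)
     = 50·(116 + j245)/(-250 + j279)

Z_in ≈ 14 − j33.4 Ω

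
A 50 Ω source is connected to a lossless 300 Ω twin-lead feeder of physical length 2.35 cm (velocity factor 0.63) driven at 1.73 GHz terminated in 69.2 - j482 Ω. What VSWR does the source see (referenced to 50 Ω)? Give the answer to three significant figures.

VSWR ≈ 12.5

λ = v/f = 0.63·c / 1.73 GHz = 0.109 m
βl = 2π·l/λ = 2π × 0.215 = 77.4°
tan(βl) = 4.49
Z_in = Z_0·(Z_L + jZ_0·tanβl)/(Z_0 + jZ_L·tanβl) = 21.4 + j103 Ω
Γ_s = (Z_in − Z_s)/(Z_in + Z_s) = (-28.6 + j103)/(71.4 + j103), |Γ_s| = 0.852
VSWR = (1 + |Γ_s|)/(1 − |Γ_s|)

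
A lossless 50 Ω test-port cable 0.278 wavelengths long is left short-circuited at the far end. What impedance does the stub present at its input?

Z_in ≈ −j281 Ω

βl = 2π × 0.278 = 100°
tan(βl) = -5.63
For a short-circuited stub, Z_in = jZ_0·tan(βl)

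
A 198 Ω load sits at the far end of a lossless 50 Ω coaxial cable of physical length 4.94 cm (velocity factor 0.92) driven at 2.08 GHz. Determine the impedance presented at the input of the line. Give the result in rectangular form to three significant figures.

λ = v/f = 0.92·c / 2.08 GHz = 0.133 m
βl = 2π·l/λ = 2π × 0.372 = 134°
tan(βl) = tan(134°) = -1.03
Z_in = Z_0·(Z_L + jZ_0·tanβl)/(Z_0 + jZ_L·tanβl)
     = 50·(198 − j51.7)/(50 − j205)

Z_in ≈ 23 + j42.7 Ω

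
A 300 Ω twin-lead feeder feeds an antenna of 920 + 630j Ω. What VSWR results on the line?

VSWR ≈ 4.61

Γ = (Z_L − Z_0)/(Z_L + Z_0) = (620 + j630)/(1220 + j630)
|Γ| = 884/1370 = 0.644
VSWR = (1 + |Γ|)/(1 − |Γ|) = 1.64/0.356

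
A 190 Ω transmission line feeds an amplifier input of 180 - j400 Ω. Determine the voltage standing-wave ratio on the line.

VSWR ≈ 6.53

Γ = (Z_L − Z_0)/(Z_L + Z_0) = (-10 − j400)/(370 − j400)
|Γ| = 400/545 = 0.734
VSWR = (1 + |Γ|)/(1 − |Γ|) = 1.73/0.266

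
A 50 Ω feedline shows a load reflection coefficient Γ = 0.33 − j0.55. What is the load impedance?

Z_L ≈ 39.2 − j73.2 Ω

Z_L = Z_0·(1 + Γ)/(1 − Γ) = 50·(1.33 − j0.55)/(0.67 + j0.55)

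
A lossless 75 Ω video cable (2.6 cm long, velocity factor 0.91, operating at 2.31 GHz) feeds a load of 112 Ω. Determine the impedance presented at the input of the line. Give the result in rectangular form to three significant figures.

Z_in ≈ 51.2 − j7.76 Ω

λ = v/f = 0.91·c / 2.31 GHz = 0.118 m
βl = 2π·l/λ = 2π × 0.22 = 79.2°
tan(βl) = tan(79.2°) = 5.24
Z_in = Z_0·(Z_L + jZ_0·tanβl)/(Z_0 + jZ_L·tanβl)
     = 75·(112 + j393)/(75 + j587)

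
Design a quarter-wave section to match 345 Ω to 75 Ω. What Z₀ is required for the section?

Z_qwt = √(Z_0·R_L) = √(75 × 345) = √25880

Z_qwt ≈ 161 Ω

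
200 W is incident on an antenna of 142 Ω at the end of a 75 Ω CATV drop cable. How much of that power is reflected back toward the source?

P_reflected ≈ 19.1 W

Γ = (142 − 75)/(142 + 75) = 0.309
|Γ|² = 0.0953
P_refl = |Γ|²·P_inc = 19.1 W, P_del = (1 − |Γ|²)·P_inc = 181 W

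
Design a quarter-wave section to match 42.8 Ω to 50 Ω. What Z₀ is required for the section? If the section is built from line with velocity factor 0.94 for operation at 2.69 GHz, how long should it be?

Z_qwt = √(Z_0·R_L) = √(50 × 42.8) = √2140
λ = 0.94·c/f = 0.105 m, so l = λ/4 = 0.0262 m

Z_qwt ≈ 46.3 Ω; length ≈ 2.62 cm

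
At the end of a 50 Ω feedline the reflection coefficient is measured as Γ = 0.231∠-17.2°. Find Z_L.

Z_L = Z_0·(1 + Γ)/(1 − Γ) = 50·(1.22 − j0.0683)/(0.779 + j0.0683)

Z_L ≈ 77.3 − j11.2 Ω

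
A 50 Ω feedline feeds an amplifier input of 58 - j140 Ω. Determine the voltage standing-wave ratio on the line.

VSWR ≈ 8.67

Γ = (Z_L − Z_0)/(Z_L + Z_0) = (8 − j140)/(108 − j140)
|Γ| = 140/177 = 0.793
VSWR = (1 + |Γ|)/(1 − |Γ|) = 1.79/0.207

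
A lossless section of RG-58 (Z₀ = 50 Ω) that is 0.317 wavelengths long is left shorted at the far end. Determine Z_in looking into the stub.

Z_in ≈ −j112 Ω

βl = 2π × 0.317 = 114°
tan(βl) = -2.23
For a shorted stub, Z_in = jZ_0·tan(βl)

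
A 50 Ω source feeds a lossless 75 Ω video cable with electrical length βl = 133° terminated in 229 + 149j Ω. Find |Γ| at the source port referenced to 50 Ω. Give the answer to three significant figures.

tan(βl) = -1.07
Z_in = Z_0·(Z_L + jZ_0·tanβl)/(Z_0 + jZ_L·tanβl) = 24 + j47 Ω
Γ_s = (Z_in − Z_s)/(Z_in + Z_s) = (-26 + j47)/(74 + j47), |Γ_s| = 0.613

|Γ| ≈ 0.613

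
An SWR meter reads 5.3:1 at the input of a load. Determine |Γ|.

|Γ| = (S − 1)/(S + 1) = (5.3 − 1)/(5.3 + 1) = 4.3/6.3

|Γ| ≈ 0.683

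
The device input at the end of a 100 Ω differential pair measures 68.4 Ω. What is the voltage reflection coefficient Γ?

Γ = -0.188

Γ = (Z_L − Z_0)/(Z_L + Z_0) = (68.4 − 100)/(68.4 + 100) = -31.6/168.4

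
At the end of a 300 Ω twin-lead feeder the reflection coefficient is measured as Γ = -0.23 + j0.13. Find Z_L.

Z_L = Z_0·(1 + Γ)/(1 − Γ) = 300·(0.77 + j0.13)/(1.23 − j0.13)

Z_L ≈ 182 + j51 Ω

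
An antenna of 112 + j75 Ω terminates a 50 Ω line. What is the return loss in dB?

RL ≈ 5.27 dB

Γ = (62 + j75)/(162 + j75), |Γ| = 0.545
RL = −20·log₁₀|Γ| = −20·log₁₀(0.545)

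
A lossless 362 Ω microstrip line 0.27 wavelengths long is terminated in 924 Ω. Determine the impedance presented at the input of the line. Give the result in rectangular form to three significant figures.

βl = 2π × 0.27 = 97.2°
tan(βl) = tan(97.2°) = -7.92
Z_in = Z_0·(Z_L + jZ_0·tanβl)/(Z_0 + jZ_L·tanβl)
     = 362·(924 − j2870)/(362 − j7310)

Z_in ≈ 144 + j38.6 Ω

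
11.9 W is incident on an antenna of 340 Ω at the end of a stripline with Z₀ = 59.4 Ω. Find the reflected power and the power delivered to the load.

Γ = (340 − 59.4)/(340 + 59.4) = 0.703
|Γ|² = 0.494
P_refl = |Γ|²·P_inc = 5.87 W, P_del = (1 − |Γ|²)·P_inc = 6.03 W

P_reflected ≈ 5.87 W; P_delivered ≈ 6.03 W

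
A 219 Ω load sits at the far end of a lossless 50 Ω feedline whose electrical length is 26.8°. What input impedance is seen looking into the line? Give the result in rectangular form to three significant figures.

tan(βl) = tan(26.8°) = 0.505
Z_in = Z_0·(Z_L + jZ_0·tanβl)/(Z_0 + jZ_L·tanβl)
     = 50·(219 + j25.3)/(50 + j111)

Z_in ≈ 46.6 − j77.9 Ω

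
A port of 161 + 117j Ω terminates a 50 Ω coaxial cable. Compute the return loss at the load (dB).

Γ = (111 + j117)/(211 + j117), |Γ| = 0.668
RL = −20·log₁₀|Γ| = −20·log₁₀(0.668)

RL ≈ 3.5 dB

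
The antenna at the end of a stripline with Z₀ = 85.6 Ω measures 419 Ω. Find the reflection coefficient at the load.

Γ = (Z_L − Z_0)/(Z_L + Z_0) = (419 − 85.6)/(419 + 85.6) = 333.4/504.6

Γ = 0.661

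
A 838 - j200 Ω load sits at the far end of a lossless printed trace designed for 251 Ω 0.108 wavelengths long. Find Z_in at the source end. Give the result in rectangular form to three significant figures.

βl = 2π × 0.108 = 38.9°
tan(βl) = tan(38.9°) = 0.806
Z_in = Z_0·(Z_L + jZ_0·tanβl)/(Z_0 + jZ_L·tanβl)
     = 251·(838 + j2.39)/(412 + j676)

Z_in ≈ 139 − j226 Ω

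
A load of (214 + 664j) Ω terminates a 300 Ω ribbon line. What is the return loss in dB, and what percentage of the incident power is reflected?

Γ = (-86 + j664)/(514 + j664), |Γ| = 0.797
RL = −20·log₁₀(0.797) = 1.97 dB
P_refl/P_inc = |Γ|² = 0.636

RL ≈ 1.97 dB; 63.6% of incident power reflected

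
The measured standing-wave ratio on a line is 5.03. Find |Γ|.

|Γ| = (S − 1)/(S + 1) = (5.03 − 1)/(5.03 + 1) = 4.03/6.03

|Γ| ≈ 0.668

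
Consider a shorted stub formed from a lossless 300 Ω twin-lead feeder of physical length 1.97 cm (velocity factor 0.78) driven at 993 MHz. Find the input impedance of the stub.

Z_in ≈ +j174 Ω

λ = v/f = 0.78·c / 993 MHz = 0.236 m
βl = 2π·l/λ = 2π × 0.0836 = 30.1°
tan(βl) = 0.58
For a shorted stub, Z_in = jZ_0·tan(βl)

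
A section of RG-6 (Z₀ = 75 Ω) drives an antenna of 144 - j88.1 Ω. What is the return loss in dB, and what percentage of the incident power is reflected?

Γ = (69 − j88.1)/(219 − j88.1), |Γ| = 0.474
RL = −20·log₁₀(0.474) = 6.48 dB
P_refl/P_inc = |Γ|² = 0.225

RL ≈ 6.48 dB; 22.5% of incident power reflected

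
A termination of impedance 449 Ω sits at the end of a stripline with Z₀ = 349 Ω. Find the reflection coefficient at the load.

Γ = 0.125

Γ = (Z_L − Z_0)/(Z_L + Z_0) = (449 − 349)/(449 + 349) = 100/798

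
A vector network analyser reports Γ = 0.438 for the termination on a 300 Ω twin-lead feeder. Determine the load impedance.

Z_L ≈ 768 Ω

Z_L = Z_0·(1 + Γ)/(1 − Γ) = 300·(1.44)/(0.562)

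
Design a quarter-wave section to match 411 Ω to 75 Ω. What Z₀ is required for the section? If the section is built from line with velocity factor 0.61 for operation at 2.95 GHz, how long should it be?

Z_qwt ≈ 176 Ω; length ≈ 1.55 cm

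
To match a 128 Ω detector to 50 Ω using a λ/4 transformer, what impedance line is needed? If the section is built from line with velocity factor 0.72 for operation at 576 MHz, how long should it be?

Z_qwt ≈ 80 Ω; length ≈ 9.38 cm

Z_qwt = √(Z_0·R_L) = √(50 × 128) = √6400
λ = 0.72·c/f = 0.375 m, so l = λ/4 = 0.0938 m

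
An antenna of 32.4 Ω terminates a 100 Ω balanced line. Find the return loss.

Γ = (32.4 − 100)/(32.4 + 100) = -0.511
RL = −20·log₁₀|Γ| = −20·log₁₀(0.511)

RL ≈ 5.84 dB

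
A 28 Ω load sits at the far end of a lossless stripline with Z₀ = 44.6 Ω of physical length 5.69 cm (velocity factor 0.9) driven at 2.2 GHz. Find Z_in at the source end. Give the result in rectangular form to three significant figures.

λ = v/f = 0.9·c / 2.2 GHz = 0.123 m
βl = 2π·l/λ = 2π × 0.464 = 167°
tan(βl) = tan(167°) = -0.233
Z_in = Z_0·(Z_L + jZ_0·tanβl)/(Z_0 + jZ_L·tanβl)
     = 44.6·(28 − j10.4)/(44.6 − j6.51)

Z_in ≈ 28.9 − j6.15 Ω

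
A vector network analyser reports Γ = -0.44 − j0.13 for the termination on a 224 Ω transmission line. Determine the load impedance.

Z_L ≈ 84.6 − j27.9 Ω

Z_L = Z_0·(1 + Γ)/(1 − Γ) = 224·(0.56 − j0.13)/(1.44 + j0.13)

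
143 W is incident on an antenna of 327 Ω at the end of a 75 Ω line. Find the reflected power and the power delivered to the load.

Γ = (327 − 75)/(327 + 75) = 0.627
|Γ|² = 0.393
P_refl = |Γ|²·P_inc = 56.2 W, P_del = (1 − |Γ|²)·P_inc = 86.8 W

P_reflected ≈ 56.2 W; P_delivered ≈ 86.8 W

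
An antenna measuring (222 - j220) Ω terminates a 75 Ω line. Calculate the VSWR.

VSWR ≈ 6.04

Γ = (Z_L − Z_0)/(Z_L + Z_0) = (147 − j220)/(297 − j220)
|Γ| = 265/370 = 0.716
VSWR = (1 + |Γ|)/(1 − |Γ|) = 1.72/0.284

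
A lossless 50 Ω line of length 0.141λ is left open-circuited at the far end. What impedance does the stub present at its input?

Z_in ≈ −j40.8 Ω

βl = 2π × 0.141 = 50.8°
tan(βl) = 1.22
For an open-circuited stub, Z_in = −jZ_0·cot(βl) = −jZ_0/tan(βl)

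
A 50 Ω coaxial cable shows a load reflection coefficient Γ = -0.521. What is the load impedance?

Z_L = Z_0·(1 + Γ)/(1 − Γ) = 50·(0.479)/(1.52)

Z_L ≈ 15.7 Ω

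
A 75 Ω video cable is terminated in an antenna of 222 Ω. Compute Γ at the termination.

Γ = 0.495

Γ = (Z_L − Z_0)/(Z_L + Z_0) = (222 − 75)/(222 + 75) = 147/297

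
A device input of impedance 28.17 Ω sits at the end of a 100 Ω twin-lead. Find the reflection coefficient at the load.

Γ = (Z_L − Z_0)/(Z_L + Z_0) = (28.17 − 100)/(28.17 + 100) = -71.83/128.2

Γ = -0.56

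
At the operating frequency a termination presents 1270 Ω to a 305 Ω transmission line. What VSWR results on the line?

VSWR ≈ 4.16

Γ = (1270 − 305)/(1270 + 305) = 0.613
VSWR = (1 + 0.613)/(1 − 0.613)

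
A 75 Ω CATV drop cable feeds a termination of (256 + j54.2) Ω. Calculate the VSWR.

Γ = (Z_L − Z_0)/(Z_L + Z_0) = (181 + j54.2)/(331 + j54.2)
|Γ| = 189/335 = 0.563
VSWR = (1 + |Γ|)/(1 − |Γ|) = 1.56/0.437

VSWR ≈ 3.58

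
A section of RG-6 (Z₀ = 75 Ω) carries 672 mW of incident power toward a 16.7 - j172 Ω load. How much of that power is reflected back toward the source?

|Γ| = |(-58.3 − j172)/(91.7 − j172)| = 0.932
|Γ|² = 0.868
P_refl = |Γ|²·P_inc = 583 mW, P_del = (1 − |Γ|²)·P_inc = 88.6 mW

P_reflected ≈ 583 mW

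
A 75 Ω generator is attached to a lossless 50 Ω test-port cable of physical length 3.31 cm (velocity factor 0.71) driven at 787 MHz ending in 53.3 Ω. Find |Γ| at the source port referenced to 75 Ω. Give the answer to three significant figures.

|Γ| ≈ 0.202

λ = v/f = 0.71·c / 787 MHz = 0.271 m
βl = 2π·l/λ = 2π × 0.122 = 44°
tan(βl) = 0.967
Z_in = Z_0·(Z_L + jZ_0·tanβl)/(Z_0 + jZ_L·tanβl) = 50 − j3.2 Ω
Γ_s = (Z_in − Z_s)/(Z_in + Z_s) = (-25 − j3.2)/(125 − j3.2), |Γ_s| = 0.202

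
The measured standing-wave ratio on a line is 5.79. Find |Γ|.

|Γ| ≈ 0.705

|Γ| = (S − 1)/(S + 1) = (5.79 − 1)/(5.79 + 1) = 4.79/6.79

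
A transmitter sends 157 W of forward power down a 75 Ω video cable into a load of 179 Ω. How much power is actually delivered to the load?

Γ = (179 − 75)/(179 + 75) = 0.409
|Γ|² = 0.168
P_refl = |Γ|²·P_inc = 26.3 W, P_del = (1 − |Γ|²)·P_inc = 131 W

P_delivered ≈ 131 W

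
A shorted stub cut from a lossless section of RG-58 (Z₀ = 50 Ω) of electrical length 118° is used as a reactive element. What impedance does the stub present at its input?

tan(βl) = -1.88
For a shorted stub, Z_in = jZ_0·tan(βl)

Z_in ≈ −j94 Ω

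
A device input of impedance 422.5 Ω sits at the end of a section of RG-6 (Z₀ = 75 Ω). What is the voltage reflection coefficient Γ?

Γ = (Z_L − Z_0)/(Z_L + Z_0) = (422.5 − 75)/(422.5 + 75) = 347.5/497.5

Γ = 0.698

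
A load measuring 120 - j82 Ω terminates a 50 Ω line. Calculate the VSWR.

VSWR ≈ 3.66

Γ = (Z_L − Z_0)/(Z_L + Z_0) = (70 − j82)/(170 − j82)
|Γ| = 108/189 = 0.571
VSWR = (1 + |Γ|)/(1 − |Γ|) = 1.57/0.429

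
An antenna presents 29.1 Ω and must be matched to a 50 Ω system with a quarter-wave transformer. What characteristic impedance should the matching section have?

Z_qwt ≈ 38.1 Ω

Z_qwt = √(Z_0·R_L) = √(50 × 29.1) = √1455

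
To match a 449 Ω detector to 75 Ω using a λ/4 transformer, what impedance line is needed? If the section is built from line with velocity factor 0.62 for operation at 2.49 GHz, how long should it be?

Z_qwt = √(Z_0·R_L) = √(75 × 449) = √33680
λ = 0.62·c/f = 0.0747 m, so l = λ/4 = 0.0187 m

Z_qwt ≈ 184 Ω; length ≈ 1.87 cm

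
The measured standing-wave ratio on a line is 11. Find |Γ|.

|Γ| ≈ 0.833

|Γ| = (S − 1)/(S + 1) = (11 − 1)/(11 + 1) = 10/12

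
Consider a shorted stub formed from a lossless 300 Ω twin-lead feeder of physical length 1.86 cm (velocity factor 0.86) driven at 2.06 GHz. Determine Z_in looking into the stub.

λ = v/f = 0.86·c / 2.06 GHz = 0.125 m
βl = 2π·l/λ = 2π × 0.149 = 53.5°
tan(βl) = 1.35
For a shorted stub, Z_in = jZ_0·tan(βl)

Z_in ≈ +j405 Ω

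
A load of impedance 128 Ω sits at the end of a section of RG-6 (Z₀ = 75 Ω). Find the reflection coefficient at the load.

Γ = 0.261

Γ = (Z_L − Z_0)/(Z_L + Z_0) = (128 − 75)/(128 + 75) = 53/203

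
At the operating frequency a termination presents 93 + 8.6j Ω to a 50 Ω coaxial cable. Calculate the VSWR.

Γ = (Z_L − Z_0)/(Z_L + Z_0) = (43 + j8.6)/(143 + j8.6)
|Γ| = 43.9/143 = 0.306
VSWR = (1 + |Γ|)/(1 − |Γ|) = 1.31/0.694

VSWR ≈ 1.88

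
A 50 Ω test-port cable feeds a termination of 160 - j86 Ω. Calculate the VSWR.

Γ = (Z_L − Z_0)/(Z_L + Z_0) = (110 − j86)/(210 − j86)
|Γ| = 140/227 = 0.615
VSWR = (1 + |Γ|)/(1 − |Γ|) = 1.62/0.385

VSWR ≈ 4.2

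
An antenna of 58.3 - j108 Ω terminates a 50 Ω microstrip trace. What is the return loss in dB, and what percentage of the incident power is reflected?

Γ = (8.3 − j108)/(108.3 − j108), |Γ| = 0.708
RL = −20·log₁₀(0.708) = 3 dB
P_refl/P_inc = |Γ|² = 0.502

RL ≈ 3 dB; 50.2% of incident power reflected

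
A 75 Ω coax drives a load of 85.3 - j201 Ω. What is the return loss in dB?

Γ = (10.3 − j201)/(160.3 − j201), |Γ| = 0.783
RL = −20·log₁₀|Γ| = −20·log₁₀(0.783)

RL ≈ 2.13 dB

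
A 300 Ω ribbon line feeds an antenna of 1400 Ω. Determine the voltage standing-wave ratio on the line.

VSWR ≈ 4.67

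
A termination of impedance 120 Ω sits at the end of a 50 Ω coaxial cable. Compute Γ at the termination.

Γ = (Z_L − Z_0)/(Z_L + Z_0) = (120 − 50)/(120 + 50) = 70/170

Γ = 0.412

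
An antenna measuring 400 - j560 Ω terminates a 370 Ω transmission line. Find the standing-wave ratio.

Γ = (Z_L − Z_0)/(Z_L + Z_0) = (30 − j560)/(770 − j560)
|Γ| = 561/952 = 0.589
VSWR = (1 + |Γ|)/(1 − |Γ|) = 1.59/0.411

VSWR ≈ 3.87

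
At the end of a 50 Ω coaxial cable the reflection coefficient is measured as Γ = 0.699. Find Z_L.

Z_L ≈ 282 Ω

Z_L = Z_0·(1 + Γ)/(1 − Γ) = 50·(1.7)/(0.301)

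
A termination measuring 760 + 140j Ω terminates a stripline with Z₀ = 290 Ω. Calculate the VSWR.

Γ = (Z_L − Z_0)/(Z_L + Z_0) = (470 + j140)/(1050 + j140)
|Γ| = 490/1060 = 0.463
VSWR = (1 + |Γ|)/(1 − |Γ|) = 1.46/0.537

VSWR ≈ 2.72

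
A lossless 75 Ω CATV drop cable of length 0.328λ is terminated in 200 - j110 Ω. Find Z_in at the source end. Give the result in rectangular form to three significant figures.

βl = 2π × 0.328 = 118°
tan(βl) = tan(118°) = -1.87
Z_in = Z_0·(Z_L + jZ_0·tanβl)/(Z_0 + jZ_L·tanβl)
     = 75·(200 − j251)/(-131 − j375)

Z_in ≈ 32.2 + j51.3 Ω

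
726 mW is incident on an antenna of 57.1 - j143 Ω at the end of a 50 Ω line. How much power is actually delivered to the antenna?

P_delivered ≈ 260 mW

|Γ| = |(7.1 − j143)/(107.1 − j143)| = 0.801
|Γ|² = 0.642
P_refl = |Γ|²·P_inc = 466 mW, P_del = (1 − |Γ|²)·P_inc = 260 mW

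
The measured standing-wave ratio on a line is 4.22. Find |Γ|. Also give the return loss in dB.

|Γ| = (S − 1)/(S + 1) = (4.22 − 1)/(4.22 + 1) = 3.22/5.22
RL = −20·log₁₀|Γ| = −20·log₁₀(0.617)

|Γ| ≈ 0.617; return loss ≈ 4.2 dB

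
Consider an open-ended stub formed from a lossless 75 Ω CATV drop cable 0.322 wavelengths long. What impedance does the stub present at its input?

βl = 2π × 0.322 = 116°
tan(βl) = -2.06
For an open-ended stub, Z_in = −jZ_0·cot(βl) = −jZ_0/tan(βl)

Z_in ≈ +j36.5 Ω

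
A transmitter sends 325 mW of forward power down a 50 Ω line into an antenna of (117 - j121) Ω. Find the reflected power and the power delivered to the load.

|Γ| = |(67 − j121)/(167 − j121)| = 0.671
|Γ|² = 0.45
P_refl = |Γ|²·P_inc = 146 mW, P_del = (1 − |Γ|²)·P_inc = 179 mW

P_reflected ≈ 146 mW; P_delivered ≈ 179 mW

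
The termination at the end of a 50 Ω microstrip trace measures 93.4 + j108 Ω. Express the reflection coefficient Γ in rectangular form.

Γ = (Z_L − Z_0)/(Z_L + Z_0) = (43.4 + j108)/(143.4 + j108)

Γ ≈ 0.555 + j0.335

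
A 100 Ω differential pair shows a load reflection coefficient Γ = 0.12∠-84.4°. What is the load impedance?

Z_L ≈ 99.5 − j24.1 Ω

Z_L = Z_0·(1 + Γ)/(1 − Γ) = 100·(1.01 − j0.119)/(0.988 + j0.119)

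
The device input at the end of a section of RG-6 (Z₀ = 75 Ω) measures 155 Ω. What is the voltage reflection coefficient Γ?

Γ = 0.348

Γ = (Z_L − Z_0)/(Z_L + Z_0) = (155 − 75)/(155 + 75) = 80/230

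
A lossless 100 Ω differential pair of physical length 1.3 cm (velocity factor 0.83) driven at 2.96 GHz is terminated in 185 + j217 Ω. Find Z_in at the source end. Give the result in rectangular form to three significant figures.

Z_in ≈ 48.2 − j107 Ω

λ = v/f = 0.83·c / 2.96 GHz = 0.0841 m
βl = 2π·l/λ = 2π × 0.155 = 55.6°
tan(βl) = tan(55.6°) = 1.46
Z_in = Z_0·(Z_L + jZ_0·tanβl)/(Z_0 + jZ_L·tanβl)
     = 100·(185 + j363)/(-217 + j271)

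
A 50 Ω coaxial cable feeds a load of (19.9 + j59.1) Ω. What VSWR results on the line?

Γ = (Z_L − Z_0)/(Z_L + Z_0) = (-30.1 + j59.1)/(69.9 + j59.1)
|Γ| = 66.3/91.5 = 0.725
VSWR = (1 + |Γ|)/(1 − |Γ|) = 1.72/0.275

VSWR ≈ 6.26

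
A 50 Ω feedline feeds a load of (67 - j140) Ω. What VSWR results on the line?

VSWR ≈ 7.81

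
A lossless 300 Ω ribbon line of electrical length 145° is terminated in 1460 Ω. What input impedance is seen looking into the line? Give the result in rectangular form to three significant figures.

tan(βl) = tan(145°) = -0.7
Z_in = Z_0·(Z_L + jZ_0·tanβl)/(Z_0 + jZ_L·tanβl)
     = 300·(1460 − j210)/(300 − j1020)

Z_in ≈ 173 + j378 Ω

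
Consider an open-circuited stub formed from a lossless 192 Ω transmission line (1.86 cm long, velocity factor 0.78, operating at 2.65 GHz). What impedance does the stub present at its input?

λ = v/f = 0.78·c / 2.65 GHz = 0.0883 m
βl = 2π·l/λ = 2π × 0.211 = 75.8°
tan(βl) = 3.96
For an open-circuited stub, Z_in = −jZ_0·cot(βl) = −jZ_0/tan(βl)

Z_in ≈ −j48.5 Ω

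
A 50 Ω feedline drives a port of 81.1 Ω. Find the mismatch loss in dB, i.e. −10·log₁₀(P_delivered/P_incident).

Γ = (81.1 − 50)/(81.1 + 50) = 0.237
|Γ|² = 0.0563, so P_del/P_inc = 1 − |Γ|² = 0.944
ML = −10·log₁₀(1 − |Γ|²)

mismatch loss ≈ 0.252 dB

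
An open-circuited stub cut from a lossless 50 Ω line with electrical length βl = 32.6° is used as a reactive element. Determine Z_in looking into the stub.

tan(βl) = 0.64
For an open-circuited stub, Z_in = −jZ_0·cot(βl) = −jZ_0/tan(βl)

Z_in ≈ −j78.2 Ω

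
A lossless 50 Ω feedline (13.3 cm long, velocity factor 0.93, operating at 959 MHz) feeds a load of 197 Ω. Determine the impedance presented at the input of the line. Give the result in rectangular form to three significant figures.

Z_in ≈ 97.2 + j91.8 Ω

λ = v/f = 0.93·c / 959 MHz = 0.291 m
βl = 2π·l/λ = 2π × 0.457 = 165°
tan(βl) = tan(165°) = -0.276
Z_in = Z_0·(Z_L + jZ_0·tanβl)/(Z_0 + jZ_L·tanβl)
     = 50·(197 − j13.8)/(50 − j54.3)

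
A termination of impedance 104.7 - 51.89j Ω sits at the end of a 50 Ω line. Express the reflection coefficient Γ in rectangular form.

Γ ≈ 0.419 − j0.195

Γ = (Z_L − Z_0)/(Z_L + Z_0) = (54.7 − j51.89)/(154.7 − j51.89)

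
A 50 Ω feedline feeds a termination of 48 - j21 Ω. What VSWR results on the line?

Γ = (Z_L − Z_0)/(Z_L + Z_0) = (-2 − j21)/(98 − j21)
|Γ| = 21.1/100 = 0.21
VSWR = (1 + |Γ|)/(1 − |Γ|) = 1.21/0.79

VSWR ≈ 1.53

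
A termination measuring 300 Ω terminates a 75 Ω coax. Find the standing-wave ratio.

VSWR ≈ 4

Γ = (300 − 75)/(300 + 75) = 0.6
VSWR = (1 + 0.6)/(1 − 0.6)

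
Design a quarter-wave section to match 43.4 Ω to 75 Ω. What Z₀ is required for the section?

Z_qwt = √(Z_0·R_L) = √(75 × 43.4) = √3255

Z_qwt ≈ 57.1 Ω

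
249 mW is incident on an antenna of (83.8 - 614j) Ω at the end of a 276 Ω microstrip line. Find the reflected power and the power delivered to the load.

|Γ| = |(-192.2 − j614)/(359.8 − j614)| = 0.904
|Γ|² = 0.817
P_refl = |Γ|²·P_inc = 204 mW, P_del = (1 − |Γ|²)·P_inc = 45.5 mW

P_reflected ≈ 204 mW; P_delivered ≈ 45.5 mW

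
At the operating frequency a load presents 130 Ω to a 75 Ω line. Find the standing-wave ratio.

Γ = (130 − 75)/(130 + 75) = 0.268
VSWR = (1 + 0.268)/(1 − 0.268)

VSWR ≈ 1.73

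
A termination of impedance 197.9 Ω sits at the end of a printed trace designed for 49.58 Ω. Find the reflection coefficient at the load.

Γ = (Z_L − Z_0)/(Z_L + Z_0) = (197.9 − 49.58)/(197.9 + 49.58) = 148.3/247.5

Γ = 0.599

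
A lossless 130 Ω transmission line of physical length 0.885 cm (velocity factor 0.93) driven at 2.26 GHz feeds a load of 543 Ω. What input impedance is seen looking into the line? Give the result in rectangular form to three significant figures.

Z_in ≈ 132 − j204 Ω

λ = v/f = 0.93·c / 2.26 GHz = 0.123 m
βl = 2π·l/λ = 2π × 0.0717 = 25.8°
tan(βl) = tan(25.8°) = 0.484
Z_in = Z_0·(Z_L + jZ_0·tanβl)/(Z_0 + jZ_L·tanβl)
     = 130·(543 + j62.9)/(130 + j263)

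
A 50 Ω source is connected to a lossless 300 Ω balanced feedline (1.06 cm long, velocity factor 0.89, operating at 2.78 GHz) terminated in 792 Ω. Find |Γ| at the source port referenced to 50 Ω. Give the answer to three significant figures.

|Γ| ≈ 0.825

λ = v/f = 0.89·c / 2.78 GHz = 0.096 m
βl = 2π·l/λ = 2π × 0.11 = 39.7°
tan(βl) = 0.831
Z_in = Z_0·(Z_L + jZ_0·tanβl)/(Z_0 + jZ_L·tanβl) = 230 − j256 Ω
Γ_s = (Z_in − Z_s)/(Z_in + Z_s) = (180 − j256)/(280 − j256), |Γ_s| = 0.825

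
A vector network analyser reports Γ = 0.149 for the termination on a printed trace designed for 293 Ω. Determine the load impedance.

Z_L ≈ 396 Ω

Z_L = Z_0·(1 + Γ)/(1 − Γ) = 293·(1.15)/(0.851)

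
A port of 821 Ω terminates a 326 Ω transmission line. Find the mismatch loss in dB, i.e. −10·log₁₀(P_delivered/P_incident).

Γ = (821 − 326)/(821 + 326) = 0.432
|Γ|² = 0.186, so P_del/P_inc = 1 − |Γ|² = 0.814
ML = −10·log₁₀(1 − |Γ|²)

mismatch loss ≈ 0.895 dB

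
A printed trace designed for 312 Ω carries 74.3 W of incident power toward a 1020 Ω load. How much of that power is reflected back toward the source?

Γ = (1020 − 312)/(1020 + 312) = 0.532
|Γ|² = 0.283
P_refl = |Γ|²·P_inc = 21 W, P_del = (1 − |Γ|²)·P_inc = 53.3 W

P_reflected ≈ 21 W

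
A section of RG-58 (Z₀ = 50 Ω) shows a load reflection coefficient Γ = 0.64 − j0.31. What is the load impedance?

Z_L = Z_0·(1 + Γ)/(1 − Γ) = 50·(1.64 − j0.31)/(0.36 + j0.31)

Z_L ≈ 110 − j137 Ω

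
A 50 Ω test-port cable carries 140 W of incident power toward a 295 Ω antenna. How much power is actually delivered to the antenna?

P_delivered ≈ 69.4 W

Γ = (295 − 50)/(295 + 50) = 0.71
|Γ|² = 0.504
P_refl = |Γ|²·P_inc = 70.6 W, P_del = (1 − |Γ|²)·P_inc = 69.4 W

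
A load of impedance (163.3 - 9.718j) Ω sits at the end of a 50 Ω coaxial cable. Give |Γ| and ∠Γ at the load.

Γ = (Z_L − Z_0)/(Z_L + Z_0) = (113.3 − j9.718)/(213.3 − j9.718)
|Γ| = 114/214 = 0.533

Γ ≈ 0.533 ∠ -2.29°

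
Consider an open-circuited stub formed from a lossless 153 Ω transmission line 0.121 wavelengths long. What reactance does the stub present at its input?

X_in ≈ -161 Ω (capacitive)

βl = 2π × 0.121 = 43.6°
tan(βl) = 0.951
For an open-circuited stub, Z_in = −jZ_0·cot(βl) = −jZ_0/tan(βl)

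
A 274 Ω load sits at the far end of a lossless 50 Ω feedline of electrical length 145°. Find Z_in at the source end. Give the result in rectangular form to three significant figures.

Z_in ≈ 26 + j64.6 Ω

tan(βl) = tan(145°) = -0.7
Z_in = Z_0·(Z_L + jZ_0·tanβl)/(Z_0 + jZ_L·tanβl)
     = 50·(274 − j35)/(50 − j192)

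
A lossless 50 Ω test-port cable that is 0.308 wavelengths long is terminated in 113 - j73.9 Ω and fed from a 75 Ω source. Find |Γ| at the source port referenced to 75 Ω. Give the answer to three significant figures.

|Γ| ≈ 0.618

βl = 2π × 0.308 = 111°
tan(βl) = -2.62
Z_in = Z_0·(Z_L + jZ_0·tanβl)/(Z_0 + jZ_L·tanβl) = 20.5 + j29 Ω
Γ_s = (Z_in − Z_s)/(Z_in + Z_s) = (-54.5 + j29)/(95.5 + j29), |Γ_s| = 0.618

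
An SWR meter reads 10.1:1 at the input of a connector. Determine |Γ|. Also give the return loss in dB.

|Γ| ≈ 0.82; return loss ≈ 1.73 dB

|Γ| = (S − 1)/(S + 1) = (10.1 − 1)/(10.1 + 1) = 9.1/11.1
RL = −20·log₁₀|Γ| = −20·log₁₀(0.82)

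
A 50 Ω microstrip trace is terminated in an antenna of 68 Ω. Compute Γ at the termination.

Γ = (Z_L − Z_0)/(Z_L + Z_0) = (68 − 50)/(68 + 50) = 18/118

Γ = 0.153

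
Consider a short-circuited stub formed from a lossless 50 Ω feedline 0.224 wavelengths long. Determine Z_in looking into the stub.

Z_in ≈ +j303 Ω

βl = 2π × 0.224 = 80.6°
tan(βl) = 6.07
For a short-circuited stub, Z_in = jZ_0·tan(βl)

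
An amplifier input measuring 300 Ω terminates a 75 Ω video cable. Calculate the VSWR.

VSWR ≈ 4

Γ = (300 − 75)/(300 + 75) = 0.6
VSWR = (1 + 0.6)/(1 − 0.6)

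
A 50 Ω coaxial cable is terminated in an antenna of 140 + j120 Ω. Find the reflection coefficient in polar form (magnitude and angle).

Γ ≈ 0.667 ∠ 20.9°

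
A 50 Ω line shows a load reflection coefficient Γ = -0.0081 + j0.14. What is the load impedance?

Z_L = Z_0·(1 + Γ)/(1 − Γ) = 50·(0.992 + j0.14)/(1.01 − j0.14)

Z_L ≈ 47.3 + j13.5 Ω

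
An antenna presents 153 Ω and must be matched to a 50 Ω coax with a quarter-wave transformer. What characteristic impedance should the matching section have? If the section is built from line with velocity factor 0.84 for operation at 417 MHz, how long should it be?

Z_qwt = √(Z_0·R_L) = √(50 × 153) = √7650
λ = 0.84·c/f = 0.604 m, so l = λ/4 = 0.151 m

Z_qwt ≈ 87.5 Ω; length ≈ 15.1 cm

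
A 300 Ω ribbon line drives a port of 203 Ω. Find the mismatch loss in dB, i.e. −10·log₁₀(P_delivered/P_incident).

Γ = (203 − 300)/(203 + 300) = -0.193
|Γ|² = 0.0372, so P_del/P_inc = 1 − |Γ|² = 0.963
ML = −10·log₁₀(1 − |Γ|²)

mismatch loss ≈ 0.165 dB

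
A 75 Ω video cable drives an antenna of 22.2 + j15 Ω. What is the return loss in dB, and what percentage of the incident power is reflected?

RL ≈ 5.07 dB; 31.1% of incident power reflected

Γ = (-52.8 + j15)/(97.2 + j15), |Γ| = 0.558
RL = −20·log₁₀(0.558) = 5.07 dB
P_refl/P_inc = |Γ|² = 0.311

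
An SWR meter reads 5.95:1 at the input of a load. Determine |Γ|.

|Γ| ≈ 0.712

|Γ| = (S − 1)/(S + 1) = (5.95 − 1)/(5.95 + 1) = 4.95/6.95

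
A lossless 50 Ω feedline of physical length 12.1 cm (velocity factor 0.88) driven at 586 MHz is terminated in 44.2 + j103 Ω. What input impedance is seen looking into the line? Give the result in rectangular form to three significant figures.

λ = v/f = 0.88·c / 586 MHz = 0.451 m
βl = 2π·l/λ = 2π × 0.269 = 96.7°
tan(βl) = tan(96.7°) = -8.53
Z_in = Z_0·(Z_L + jZ_0·tanβl)/(Z_0 + jZ_L·tanβl)
     = 50·(44.2 − j323)/(928 − j377)

Z_in ≈ 8.11 − j14.1 Ω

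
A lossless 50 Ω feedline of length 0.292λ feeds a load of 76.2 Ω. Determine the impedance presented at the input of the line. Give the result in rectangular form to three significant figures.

βl = 2π × 0.292 = 105°
tan(βl) = tan(105°) = -3.7
Z_in = Z_0·(Z_L + jZ_0·tanβl)/(Z_0 + jZ_L·tanβl)
     = 50·(76.2 − j185)/(50 − j282)

Z_in ≈ 34.1 + j7.46 Ω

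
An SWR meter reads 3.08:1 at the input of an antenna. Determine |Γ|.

|Γ| = (S − 1)/(S + 1) = (3.08 − 1)/(3.08 + 1) = 2.08/4.08

|Γ| ≈ 0.51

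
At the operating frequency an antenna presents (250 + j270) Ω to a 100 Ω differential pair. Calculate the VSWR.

Γ = (Z_L − Z_0)/(Z_L + Z_0) = (150 + j270)/(350 + j270)
|Γ| = 309/442 = 0.699
VSWR = (1 + |Γ|)/(1 − |Γ|) = 1.7/0.301

VSWR ≈ 5.64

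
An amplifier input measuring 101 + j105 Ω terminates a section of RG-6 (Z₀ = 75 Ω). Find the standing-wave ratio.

Γ = (Z_L − Z_0)/(Z_L + Z_0) = (26 + j105)/(176 + j105)
|Γ| = 108/205 = 0.528
VSWR = (1 + |Γ|)/(1 − |Γ|) = 1.53/0.472

VSWR ≈ 3.24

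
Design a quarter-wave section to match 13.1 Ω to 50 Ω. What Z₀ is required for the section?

Z_qwt = √(Z_0·R_L) = √(50 × 13.1) = √655

Z_qwt ≈ 25.6 Ω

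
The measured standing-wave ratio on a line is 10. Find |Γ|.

|Γ| ≈ 0.818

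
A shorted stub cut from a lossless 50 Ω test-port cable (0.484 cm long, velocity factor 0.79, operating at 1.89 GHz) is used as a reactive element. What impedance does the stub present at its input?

Z_in ≈ +j12.4 Ω

λ = v/f = 0.79·c / 1.89 GHz = 0.125 m
βl = 2π·l/λ = 2π × 0.0386 = 13.9°
tan(βl) = 0.247
For a shorted stub, Z_in = jZ_0·tan(βl)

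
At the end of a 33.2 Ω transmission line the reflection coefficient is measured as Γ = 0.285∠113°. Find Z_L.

Z_L ≈ 23.4 + j13.4 Ω

Z_L = Z_0·(1 + Γ)/(1 − Γ) = 33.2·(0.889 + j0.262)/(1.11 − j0.262)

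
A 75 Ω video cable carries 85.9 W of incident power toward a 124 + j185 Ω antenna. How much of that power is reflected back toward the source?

|Γ| = |(49 + j185)/(199 + j185)| = 0.704
|Γ|² = 0.496
P_refl = |Γ|²·P_inc = 42.6 W, P_del = (1 − |Γ|²)·P_inc = 43.3 W

P_reflected ≈ 42.6 W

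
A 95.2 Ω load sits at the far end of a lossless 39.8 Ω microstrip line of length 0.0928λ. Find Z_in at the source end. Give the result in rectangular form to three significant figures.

Z_in ≈ 39.2 − j35.5 Ω

βl = 2π × 0.0928 = 33.4°
tan(βl) = tan(33.4°) = 0.66
Z_in = Z_0·(Z_L + jZ_0·tanβl)/(Z_0 + jZ_L·tanβl)
     = 39.8·(95.2 + j26.3)/(39.8 + j62.8)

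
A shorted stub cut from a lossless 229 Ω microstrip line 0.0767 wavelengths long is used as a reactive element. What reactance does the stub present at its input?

X_in ≈ 120 Ω (inductive)

βl = 2π × 0.0767 = 27.6°
tan(βl) = 0.523
For a shorted stub, Z_in = jZ_0·tan(βl)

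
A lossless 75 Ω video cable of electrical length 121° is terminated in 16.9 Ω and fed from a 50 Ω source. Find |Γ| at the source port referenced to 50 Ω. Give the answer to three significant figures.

|Γ| ≈ 0.702

tan(βl) = -1.66
Z_in = Z_0·(Z_L + jZ_0·tanβl)/(Z_0 + jZ_L·tanβl) = 55.9 − j104 Ω
Γ_s = (Z_in − Z_s)/(Z_in + Z_s) = (5.85 − j104)/(106 − j104), |Γ_s| = 0.702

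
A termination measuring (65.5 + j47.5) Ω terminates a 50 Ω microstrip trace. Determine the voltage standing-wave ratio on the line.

Γ = (Z_L − Z_0)/(Z_L + Z_0) = (15.5 + j47.5)/(115.5 + j47.5)
|Γ| = 50/125 = 0.4
VSWR = (1 + |Γ|)/(1 − |Γ|) = 1.4/0.6

VSWR ≈ 2.33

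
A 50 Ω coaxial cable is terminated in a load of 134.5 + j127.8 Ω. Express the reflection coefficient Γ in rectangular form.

Γ ≈ 0.634 + j0.254

Γ = (Z_L − Z_0)/(Z_L + Z_0) = (84.5 + j127.8)/(184.5 + j127.8)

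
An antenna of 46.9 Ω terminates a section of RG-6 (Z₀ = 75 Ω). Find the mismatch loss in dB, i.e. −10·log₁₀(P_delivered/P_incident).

mismatch loss ≈ 0.237 dB

Γ = (46.9 − 75)/(46.9 + 75) = -0.231
|Γ|² = 0.0531, so P_del/P_inc = 1 − |Γ|² = 0.947
ML = −10·log₁₀(1 − |Γ|²)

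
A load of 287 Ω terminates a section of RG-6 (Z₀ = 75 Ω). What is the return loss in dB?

RL ≈ 4.65 dB

Γ = (287 − 75)/(287 + 75) = 0.586
RL = −20·log₁₀|Γ| = −20·log₁₀(0.586)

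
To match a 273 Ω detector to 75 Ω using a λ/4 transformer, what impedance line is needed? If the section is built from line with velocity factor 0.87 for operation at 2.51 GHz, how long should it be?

Z_qwt ≈ 143 Ω; length ≈ 2.6 cm

Z_qwt = √(Z_0·R_L) = √(75 × 273) = √20480
λ = 0.87·c/f = 0.104 m, so l = λ/4 = 0.026 m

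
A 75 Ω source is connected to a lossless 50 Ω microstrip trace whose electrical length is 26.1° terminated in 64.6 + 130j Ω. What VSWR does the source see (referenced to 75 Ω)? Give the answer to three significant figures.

tan(βl) = 0.49
Z_in = Z_0·(Z_L + jZ_0·tanβl)/(Z_0 + jZ_L·tanβl) = 168 − j175 Ω
Γ_s = (Z_in − Z_s)/(Z_in + Z_s) = (93.4 − j175)/(243 − j175), |Γ_s| = 0.662
VSWR = (1 + |Γ_s|)/(1 − |Γ_s|)

VSWR ≈ 4.91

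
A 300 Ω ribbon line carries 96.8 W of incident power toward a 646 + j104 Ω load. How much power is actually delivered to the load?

|Γ| = |(346 + j104)/(946 + j104)| = 0.38
|Γ|² = 0.144
P_refl = |Γ|²·P_inc = 14 W, P_del = (1 − |Γ|²)·P_inc = 82.8 W

P_delivered ≈ 82.8 W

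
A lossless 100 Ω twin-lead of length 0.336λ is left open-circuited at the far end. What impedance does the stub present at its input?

Z_in ≈ +j60 Ω

βl = 2π × 0.336 = 121°
tan(βl) = -1.67
For an open-circuited stub, Z_in = −jZ_0·cot(βl) = −jZ_0/tan(βl)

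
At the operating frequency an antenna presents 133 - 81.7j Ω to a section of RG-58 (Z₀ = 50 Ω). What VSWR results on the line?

Γ = (Z_L − Z_0)/(Z_L + Z_0) = (83 − j81.7)/(183 − j81.7)
|Γ| = 116/200 = 0.581
VSWR = (1 + |Γ|)/(1 − |Γ|) = 1.58/0.419

VSWR ≈ 3.77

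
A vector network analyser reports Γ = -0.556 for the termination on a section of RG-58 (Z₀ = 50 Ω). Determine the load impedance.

Z_L ≈ 14.3 Ω

Z_L = Z_0·(1 + Γ)/(1 − Γ) = 50·(0.444)/(1.56)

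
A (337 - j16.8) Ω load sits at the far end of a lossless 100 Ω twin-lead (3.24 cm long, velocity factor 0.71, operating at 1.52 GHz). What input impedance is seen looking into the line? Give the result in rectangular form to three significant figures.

Z_in ≈ 29.9 − j9.32 Ω

λ = v/f = 0.71·c / 1.52 GHz = 0.14 m
βl = 2π·l/λ = 2π × 0.231 = 83.2°
tan(βl) = tan(83.2°) = 8.43
Z_in = Z_0·(Z_L + jZ_0·tanβl)/(Z_0 + jZ_L·tanβl)
     = 100·(337 + j826)/(242 + j2840)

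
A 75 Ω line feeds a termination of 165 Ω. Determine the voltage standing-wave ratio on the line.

VSWR ≈ 2.2

For a purely resistive load, VSWR = R_L/Z_0 or Z_0/R_L (whichever > 1) = 165/75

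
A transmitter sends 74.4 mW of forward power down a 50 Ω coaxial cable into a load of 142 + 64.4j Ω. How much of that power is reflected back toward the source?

|Γ| = |(92 + j64.4)/(192 + j64.4)| = 0.555
|Γ|² = 0.308
P_refl = |Γ|²·P_inc = 22.9 mW, P_del = (1 − |Γ|²)·P_inc = 51.5 mW

P_reflected ≈ 22.9 mW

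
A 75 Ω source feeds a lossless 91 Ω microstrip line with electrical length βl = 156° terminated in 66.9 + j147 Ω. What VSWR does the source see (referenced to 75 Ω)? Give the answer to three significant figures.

VSWR ≈ 5.31

tan(βl) = -0.445
Z_in = Z_0·(Z_L + jZ_0·tanβl)/(Z_0 + jZ_L·tanβl) = 26.2 + j66.9 Ω
Γ_s = (Z_in − Z_s)/(Z_in + Z_s) = (-48.8 + j66.9)/(101 + j66.9), |Γ_s| = 0.683
VSWR = (1 + |Γ_s|)/(1 − |Γ_s|)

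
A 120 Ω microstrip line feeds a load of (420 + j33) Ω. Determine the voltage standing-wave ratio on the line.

VSWR ≈ 3.52

Γ = (Z_L − Z_0)/(Z_L + Z_0) = (300 + j33)/(540 + j33)
|Γ| = 302/541 = 0.558
VSWR = (1 + |Γ|)/(1 − |Γ|) = 1.56/0.442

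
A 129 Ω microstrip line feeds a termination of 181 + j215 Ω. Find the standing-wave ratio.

Γ = (Z_L − Z_0)/(Z_L + Z_0) = (52 + j215)/(310 + j215)
|Γ| = 221/377 = 0.586
VSWR = (1 + |Γ|)/(1 − |Γ|) = 1.59/0.414

VSWR ≈ 3.83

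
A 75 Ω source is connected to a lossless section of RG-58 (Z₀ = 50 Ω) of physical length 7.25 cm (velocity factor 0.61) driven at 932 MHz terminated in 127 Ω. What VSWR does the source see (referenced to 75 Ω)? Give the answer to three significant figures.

λ = v/f = 0.61·c / 932 MHz = 0.196 m
βl = 2π·l/λ = 2π × 0.369 = 133°
tan(βl) = -1.08
Z_in = Z_0·(Z_L + jZ_0·tanβl)/(Z_0 + jZ_L·tanβl) = 32.4 + j34.6 Ω
Γ_s = (Z_in − Z_s)/(Z_in + Z_s) = (-42.6 + j34.6)/(107 + j34.6), |Γ_s| = 0.487
VSWR = (1 + |Γ_s|)/(1 − |Γ_s|)

VSWR ≈ 2.9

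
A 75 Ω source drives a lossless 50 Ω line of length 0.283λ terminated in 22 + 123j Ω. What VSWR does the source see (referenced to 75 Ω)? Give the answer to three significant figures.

βl = 2π × 0.283 = 102°
tan(βl) = -4.75
Z_in = Z_0·(Z_L + jZ_0·tanβl)/(Z_0 + jZ_L·tanβl) = 3.14 − j8.52 Ω
Γ_s = (Z_in − Z_s)/(Z_in + Z_s) = (-71.9 − j8.52)/(78.1 − j8.52), |Γ_s| = 0.921
VSWR = (1 + |Γ_s|)/(1 − |Γ_s|)

VSWR ≈ 24.2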